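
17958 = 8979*2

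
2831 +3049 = 5880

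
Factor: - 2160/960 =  - 2^( - 2)*3^2 = - 9/4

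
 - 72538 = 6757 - 79295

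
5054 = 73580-68526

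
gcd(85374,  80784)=918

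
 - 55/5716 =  - 55/5716 = - 0.01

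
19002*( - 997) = -18944994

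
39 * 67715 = 2640885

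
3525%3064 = 461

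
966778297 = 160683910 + 806094387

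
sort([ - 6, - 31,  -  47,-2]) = [ -47, - 31 , - 6, - 2]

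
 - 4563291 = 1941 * ( - 2351 ) 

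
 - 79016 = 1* ( - 79016 ) 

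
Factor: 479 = 479^1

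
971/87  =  971/87  =  11.16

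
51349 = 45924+5425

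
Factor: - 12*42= - 504 = - 2^3*3^2*7^1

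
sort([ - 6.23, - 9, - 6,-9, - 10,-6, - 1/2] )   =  [ - 10, - 9, - 9,  -  6.23 , - 6, - 6, - 1/2]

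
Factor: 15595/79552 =2^( - 6)*5^1*11^(-1 )*113^( - 1)*3119^1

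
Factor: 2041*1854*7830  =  29628829620 = 2^2*3^5*5^1 * 13^1 * 29^1*103^1 * 157^1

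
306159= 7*43737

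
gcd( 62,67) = 1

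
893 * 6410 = 5724130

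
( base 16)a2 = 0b10100010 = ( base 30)5C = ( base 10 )162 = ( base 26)66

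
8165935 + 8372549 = 16538484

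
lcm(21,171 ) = 1197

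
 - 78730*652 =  - 51331960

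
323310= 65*4974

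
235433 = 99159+136274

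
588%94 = 24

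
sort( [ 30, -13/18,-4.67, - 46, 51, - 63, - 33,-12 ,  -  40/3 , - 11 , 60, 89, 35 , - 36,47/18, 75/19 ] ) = [ - 63 , - 46, - 36, - 33,  -  40/3, - 12,  -  11, - 4.67 , - 13/18 , 47/18, 75/19,  30,  35,51,60,  89]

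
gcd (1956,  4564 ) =652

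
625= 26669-26044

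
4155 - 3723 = 432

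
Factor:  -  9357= - 3^1*3119^1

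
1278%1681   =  1278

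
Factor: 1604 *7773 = 2^2*3^1 * 401^1* 2591^1 = 12467892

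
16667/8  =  16667/8 =2083.38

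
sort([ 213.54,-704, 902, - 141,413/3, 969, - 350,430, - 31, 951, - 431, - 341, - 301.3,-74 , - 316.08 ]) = [ - 704, - 431,  -  350, - 341, - 316.08,-301.3, - 141 , - 74, - 31,413/3,213.54,430,902,951, 969 ]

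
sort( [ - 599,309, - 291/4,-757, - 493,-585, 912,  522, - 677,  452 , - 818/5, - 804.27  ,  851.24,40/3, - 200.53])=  [ - 804.27, - 757,  -  677, - 599,  -  585, - 493, - 200.53,-818/5, - 291/4,40/3,309, 452, 522, 851.24, 912]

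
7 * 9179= 64253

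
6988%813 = 484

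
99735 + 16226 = 115961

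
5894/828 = 7 + 49/414 = 7.12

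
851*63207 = 53789157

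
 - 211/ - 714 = 211/714 = 0.30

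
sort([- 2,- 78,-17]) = [ - 78, - 17,- 2]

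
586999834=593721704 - 6721870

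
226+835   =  1061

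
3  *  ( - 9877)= -29631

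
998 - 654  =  344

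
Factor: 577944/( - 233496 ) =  - 349/141 = - 3^(-1 )*47^ (-1 )*349^1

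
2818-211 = 2607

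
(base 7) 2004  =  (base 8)1262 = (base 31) M8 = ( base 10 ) 690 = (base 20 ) 1ea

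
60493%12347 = 11105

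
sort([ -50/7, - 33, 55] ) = [ - 33, - 50/7,55]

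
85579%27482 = 3133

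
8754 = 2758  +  5996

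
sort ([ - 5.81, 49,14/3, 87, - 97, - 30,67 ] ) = [- 97,-30, - 5.81, 14/3,49,67, 87]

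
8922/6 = 1487 = 1487.00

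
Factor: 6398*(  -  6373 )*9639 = -2^1*3^4*7^2*17^1*457^1 * 6373^1 = - 393024962106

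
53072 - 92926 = -39854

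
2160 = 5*432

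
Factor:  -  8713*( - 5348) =2^2*7^1*191^1*8713^1 = 46597124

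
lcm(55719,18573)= 55719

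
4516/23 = 196 + 8/23 = 196.35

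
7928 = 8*991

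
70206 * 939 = 65923434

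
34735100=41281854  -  6546754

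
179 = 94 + 85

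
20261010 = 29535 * 686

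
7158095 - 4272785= 2885310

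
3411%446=289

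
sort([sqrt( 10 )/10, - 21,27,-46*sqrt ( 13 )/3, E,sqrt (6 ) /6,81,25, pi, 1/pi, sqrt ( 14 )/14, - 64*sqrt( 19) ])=[ - 64*sqrt( 19), - 46*sqrt(13) /3, - 21 , sqrt(14 )/14,sqrt(10 )/10,1/pi , sqrt (6) /6, E,pi,25,27,81 ]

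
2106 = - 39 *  ( - 54) 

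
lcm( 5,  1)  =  5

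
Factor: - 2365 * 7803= - 18454095=- 3^3*5^1*11^1*17^2*43^1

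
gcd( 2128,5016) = 152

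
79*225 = 17775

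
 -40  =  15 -55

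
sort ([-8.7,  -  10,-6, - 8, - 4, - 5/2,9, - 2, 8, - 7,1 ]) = [ - 10, - 8.7, - 8,-7, - 6 ,-4, - 5/2,-2,1,8, 9] 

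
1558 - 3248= - 1690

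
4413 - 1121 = 3292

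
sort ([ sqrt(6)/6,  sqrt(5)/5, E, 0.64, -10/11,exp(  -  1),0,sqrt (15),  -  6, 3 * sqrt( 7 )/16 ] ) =[ -6, -10/11, 0,exp( - 1),sqrt(6 )/6,sqrt(5) /5,3*sqrt(7 ) /16,0.64,  E, sqrt(15 )]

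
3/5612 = 3/5612 = 0.00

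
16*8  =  128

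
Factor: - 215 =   -  5^1*43^1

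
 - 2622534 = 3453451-6075985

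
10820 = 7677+3143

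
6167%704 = 535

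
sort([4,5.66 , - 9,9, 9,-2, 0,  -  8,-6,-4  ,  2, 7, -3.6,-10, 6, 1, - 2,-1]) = [-10, - 9, - 8, - 6,- 4, - 3.6 , - 2,-2, - 1,0,  1,  2,4,5.66, 6,7  ,  9, 9]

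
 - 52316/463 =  - 52316/463  =  -  112.99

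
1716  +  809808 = 811524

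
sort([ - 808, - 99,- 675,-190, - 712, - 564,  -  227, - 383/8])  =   [ - 808, - 712, - 675 ,  -  564,-227, - 190, - 99,-383/8]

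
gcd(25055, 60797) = 1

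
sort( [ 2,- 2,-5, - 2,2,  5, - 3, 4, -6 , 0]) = [ - 6, - 5,-3,-2, - 2,0, 2 , 2,4,5 ] 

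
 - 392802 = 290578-683380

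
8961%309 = 0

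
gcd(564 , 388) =4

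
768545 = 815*943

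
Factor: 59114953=59114953^1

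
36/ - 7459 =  - 36/7459 = - 0.00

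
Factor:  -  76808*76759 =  - 2^3 * 59^1*1301^1 * 9601^1 = - 5895705272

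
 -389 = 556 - 945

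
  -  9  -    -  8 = - 1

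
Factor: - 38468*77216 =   -  2^7*19^1*59^1  *  127^1 * 163^1= - 2970345088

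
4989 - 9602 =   -  4613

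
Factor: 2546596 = 2^2*13^1*48973^1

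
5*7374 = 36870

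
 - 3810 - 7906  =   - 11716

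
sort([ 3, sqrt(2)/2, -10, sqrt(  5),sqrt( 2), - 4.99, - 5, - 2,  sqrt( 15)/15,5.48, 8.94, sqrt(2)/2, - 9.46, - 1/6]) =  [ - 10, - 9.46, -5, - 4.99, - 2, - 1/6, sqrt(15)/15,sqrt( 2) /2 , sqrt(2)/2,  sqrt(2), sqrt ( 5),  3,5.48,  8.94 ]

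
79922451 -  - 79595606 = 159518057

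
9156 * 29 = 265524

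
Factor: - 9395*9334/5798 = - 5^1*223^ ( - 1)* 359^1*1879^1 = - 3372805/223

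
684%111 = 18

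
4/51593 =4/51593 =0.00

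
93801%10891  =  6673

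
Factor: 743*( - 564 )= - 2^2*3^1*47^1*743^1 = -419052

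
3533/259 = 13 + 166/259 =13.64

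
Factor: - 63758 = - 2^1*71^1*449^1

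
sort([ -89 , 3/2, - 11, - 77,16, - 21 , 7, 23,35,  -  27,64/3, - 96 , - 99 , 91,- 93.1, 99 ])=[ - 99,- 96, - 93.1, - 89 , - 77, - 27,-21, - 11, 3/2, 7,  16, 64/3, 23 , 35, 91, 99 ] 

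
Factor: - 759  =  -3^1*11^1*23^1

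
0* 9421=0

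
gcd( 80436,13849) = 1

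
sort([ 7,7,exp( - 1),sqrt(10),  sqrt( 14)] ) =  [ exp ( - 1), sqrt (10),sqrt ( 14 ),7,7 ]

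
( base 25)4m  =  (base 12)A2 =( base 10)122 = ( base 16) 7a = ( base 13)95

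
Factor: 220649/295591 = 11^1*13^1*1543^1*295591^( - 1)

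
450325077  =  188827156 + 261497921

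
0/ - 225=0/1   =  -0.00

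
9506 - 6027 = 3479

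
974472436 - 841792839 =132679597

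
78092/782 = 99 + 337/391  =  99.86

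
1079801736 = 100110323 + 979691413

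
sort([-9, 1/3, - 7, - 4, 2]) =[- 9 ,-7, - 4, 1/3,2 ] 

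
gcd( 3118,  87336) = 2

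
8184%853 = 507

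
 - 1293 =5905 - 7198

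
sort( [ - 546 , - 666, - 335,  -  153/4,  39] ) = [ - 666 ,-546, - 335, -153/4, 39]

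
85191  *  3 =255573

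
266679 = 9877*27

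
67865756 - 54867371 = 12998385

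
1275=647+628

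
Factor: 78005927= 78005927^1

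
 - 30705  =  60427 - 91132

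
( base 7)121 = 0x40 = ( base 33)1V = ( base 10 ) 64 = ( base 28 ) 28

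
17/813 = 17/813= 0.02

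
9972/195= 3324/65  =  51.14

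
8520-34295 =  - 25775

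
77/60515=11/8645 = 0.00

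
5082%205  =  162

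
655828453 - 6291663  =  649536790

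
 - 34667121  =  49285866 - 83952987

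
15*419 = 6285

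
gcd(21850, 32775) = 10925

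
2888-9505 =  - 6617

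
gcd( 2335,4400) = 5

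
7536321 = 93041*81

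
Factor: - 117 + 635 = 518 = 2^1 * 7^1*37^1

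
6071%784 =583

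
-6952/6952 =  - 1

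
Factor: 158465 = 5^1*41^1*773^1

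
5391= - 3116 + 8507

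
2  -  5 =- 3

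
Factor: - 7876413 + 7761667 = -114746 =- 2^1*57373^1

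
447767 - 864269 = -416502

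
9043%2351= 1990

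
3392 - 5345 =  - 1953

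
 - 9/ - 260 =9/260 = 0.03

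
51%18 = 15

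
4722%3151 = 1571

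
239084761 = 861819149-622734388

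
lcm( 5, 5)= 5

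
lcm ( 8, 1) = 8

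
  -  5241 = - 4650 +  - 591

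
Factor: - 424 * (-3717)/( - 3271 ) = -1576008/3271 = - 2^3*3^2*7^1 *53^1*59^1*3271^( - 1)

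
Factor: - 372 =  - 2^2 * 3^1 * 31^1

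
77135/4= 19283 + 3/4 = 19283.75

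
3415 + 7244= 10659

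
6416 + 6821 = 13237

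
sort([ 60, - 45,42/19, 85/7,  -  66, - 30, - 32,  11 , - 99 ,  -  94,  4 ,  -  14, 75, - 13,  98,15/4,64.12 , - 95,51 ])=[ - 99, - 95, - 94, - 66, - 45, - 32,  -  30,-14, - 13 , 42/19,  15/4, 4, 11, 85/7,51,60,64.12,75,98] 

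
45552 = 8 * 5694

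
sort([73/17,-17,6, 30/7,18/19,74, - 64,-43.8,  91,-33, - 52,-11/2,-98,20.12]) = [-98,-64, - 52,  -  43.8,  -  33, - 17,-11/2, 18/19, 30/7, 73/17,6, 20.12, 74,91]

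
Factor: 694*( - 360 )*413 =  - 2^4*3^2*5^1*7^1*59^1*347^1 =-103183920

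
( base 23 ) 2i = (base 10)64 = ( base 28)28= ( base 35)1t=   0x40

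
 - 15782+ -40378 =-56160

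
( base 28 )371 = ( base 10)2549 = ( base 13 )1211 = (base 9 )3442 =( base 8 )4765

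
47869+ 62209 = 110078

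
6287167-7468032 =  - 1180865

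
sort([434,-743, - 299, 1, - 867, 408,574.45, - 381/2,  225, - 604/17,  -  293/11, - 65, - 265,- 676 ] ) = [-867, - 743, - 676 ,  -  299, - 265, - 381/2,  -  65, - 604/17, - 293/11,1,225, 408, 434, 574.45 ]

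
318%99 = 21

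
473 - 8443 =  - 7970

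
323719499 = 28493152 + 295226347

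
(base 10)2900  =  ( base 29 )3d0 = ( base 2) 101101010100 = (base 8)5524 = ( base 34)2HA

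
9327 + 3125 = 12452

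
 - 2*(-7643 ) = 15286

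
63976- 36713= 27263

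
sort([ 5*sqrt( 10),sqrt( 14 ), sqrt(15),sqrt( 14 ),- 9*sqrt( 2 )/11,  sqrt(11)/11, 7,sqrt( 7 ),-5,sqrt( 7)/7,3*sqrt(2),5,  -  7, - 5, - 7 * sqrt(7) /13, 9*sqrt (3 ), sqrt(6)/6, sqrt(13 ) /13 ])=[ - 7,  -  5, - 5,-7*sqrt( 7 ) /13, - 9*sqrt( 2)/11, sqrt( 13 )/13,sqrt( 11 ) /11, sqrt( 7 ) /7, sqrt(6 ) /6,  sqrt( 7 ), sqrt( 14), sqrt( 14 ), sqrt(15),3 * sqrt( 2), 5, 7,9*sqrt( 3 ), 5*sqrt (10 ) ] 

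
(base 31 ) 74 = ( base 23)9E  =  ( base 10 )221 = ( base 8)335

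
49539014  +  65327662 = 114866676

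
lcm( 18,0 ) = 0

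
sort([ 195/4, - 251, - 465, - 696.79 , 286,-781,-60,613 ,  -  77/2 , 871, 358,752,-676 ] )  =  [- 781 ,-696.79 , - 676,-465 ,  -  251,-60, - 77/2, 195/4, 286,358 , 613,  752, 871 ] 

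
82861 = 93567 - 10706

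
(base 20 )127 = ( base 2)110111111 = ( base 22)k7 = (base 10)447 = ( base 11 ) 377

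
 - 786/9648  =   - 1+1477/1608 = - 0.08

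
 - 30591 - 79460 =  - 110051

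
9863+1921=11784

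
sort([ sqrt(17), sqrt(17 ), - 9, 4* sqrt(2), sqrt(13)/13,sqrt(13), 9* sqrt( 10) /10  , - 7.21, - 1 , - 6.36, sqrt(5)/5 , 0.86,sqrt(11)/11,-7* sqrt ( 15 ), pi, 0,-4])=[ - 7*sqrt( 15 ), - 9,-7.21,-6.36, - 4,-1 , 0, sqrt ( 13)/13 , sqrt(11 ) /11,sqrt( 5 ) /5, 0.86, 9*sqrt( 10)/10, pi, sqrt( 13), sqrt (17),sqrt(17),4 * sqrt ( 2 ) ] 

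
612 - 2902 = - 2290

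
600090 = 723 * 830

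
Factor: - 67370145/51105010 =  - 2^( -1)*3^1*11^(-1)*1181^1*3803^1*464591^( - 1 ) = - 13474029/10221002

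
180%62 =56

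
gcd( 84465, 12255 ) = 15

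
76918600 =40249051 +36669549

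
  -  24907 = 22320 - 47227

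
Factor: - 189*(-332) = 2^2*3^3*7^1*83^1 = 62748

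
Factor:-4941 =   -  3^4*61^1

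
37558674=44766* 839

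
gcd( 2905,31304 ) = 7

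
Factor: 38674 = 2^1*61^1*317^1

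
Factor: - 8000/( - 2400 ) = 10/3 = 2^1*3^(-1)  *5^1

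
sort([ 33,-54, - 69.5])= [ - 69.5,-54,33]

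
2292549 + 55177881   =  57470430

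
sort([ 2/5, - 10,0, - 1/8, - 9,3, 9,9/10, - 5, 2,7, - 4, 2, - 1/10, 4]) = [ - 10,- 9, - 5 , - 4, - 1/8, -1/10,  0, 2/5, 9/10,  2,2, 3,4,7, 9 ]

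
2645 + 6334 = 8979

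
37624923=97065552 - 59440629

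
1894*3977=7532438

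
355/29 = 355/29=12.24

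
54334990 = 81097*670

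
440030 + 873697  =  1313727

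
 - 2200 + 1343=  - 857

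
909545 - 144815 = 764730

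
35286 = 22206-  - 13080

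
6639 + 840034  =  846673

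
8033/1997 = 8033/1997 = 4.02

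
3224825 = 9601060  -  6376235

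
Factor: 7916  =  2^2 * 1979^1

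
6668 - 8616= - 1948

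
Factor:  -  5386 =  -  2^1*2693^1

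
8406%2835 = 2736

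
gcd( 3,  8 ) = 1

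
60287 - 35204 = 25083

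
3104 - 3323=-219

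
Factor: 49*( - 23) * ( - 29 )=32683 =7^2*23^1*29^1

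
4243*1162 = 4930366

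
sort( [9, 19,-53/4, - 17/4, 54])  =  [ - 53/4, - 17/4, 9, 19 , 54]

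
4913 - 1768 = 3145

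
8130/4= 2032 + 1/2 = 2032.50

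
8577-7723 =854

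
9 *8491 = 76419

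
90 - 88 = 2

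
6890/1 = 6890= 6890.00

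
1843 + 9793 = 11636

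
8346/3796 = 2 + 29/146  =  2.20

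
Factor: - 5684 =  - 2^2* 7^2*29^1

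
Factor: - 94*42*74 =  - 292152 = - 2^3*3^1*7^1*37^1*47^1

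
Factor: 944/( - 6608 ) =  - 1/7  =  - 7^(-1)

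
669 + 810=1479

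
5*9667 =48335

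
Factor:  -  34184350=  - 2^1*5^2*683687^1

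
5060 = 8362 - 3302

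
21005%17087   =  3918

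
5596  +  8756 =14352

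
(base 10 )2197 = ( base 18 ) 6E1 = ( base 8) 4225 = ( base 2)100010010101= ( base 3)10000101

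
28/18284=1/653 = 0.00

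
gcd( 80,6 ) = 2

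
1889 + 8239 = 10128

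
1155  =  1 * 1155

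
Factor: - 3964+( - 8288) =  - 12252 = - 2^2 * 3^1*1021^1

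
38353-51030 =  - 12677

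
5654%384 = 278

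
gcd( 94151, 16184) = 1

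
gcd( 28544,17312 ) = 32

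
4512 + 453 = 4965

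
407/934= 407/934=0.44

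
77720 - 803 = 76917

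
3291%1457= 377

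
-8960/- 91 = 1280/13=98.46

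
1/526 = 1/526 = 0.00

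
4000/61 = 4000/61 = 65.57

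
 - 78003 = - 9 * 8667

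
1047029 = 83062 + 963967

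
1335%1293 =42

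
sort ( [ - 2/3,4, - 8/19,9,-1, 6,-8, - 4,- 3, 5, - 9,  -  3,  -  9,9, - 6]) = [-9,-9 , - 8, - 6,-4,  -  3, - 3,-1, - 2/3,-8/19,4,  5,6,9, 9] 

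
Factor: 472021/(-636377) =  - 7^( - 1)*11^2*47^1*83^1*90911^( - 1)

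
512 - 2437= - 1925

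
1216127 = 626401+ 589726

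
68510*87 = 5960370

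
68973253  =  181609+68791644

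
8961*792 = 7097112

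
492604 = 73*6748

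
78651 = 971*81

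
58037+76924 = 134961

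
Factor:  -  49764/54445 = -2^2* 3^1*5^ ( - 1)*11^1*13^1*29^1*10889^( -1)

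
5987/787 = 7 + 478/787 = 7.61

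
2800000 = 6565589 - 3765589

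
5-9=-4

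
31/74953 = 31/74953 = 0.00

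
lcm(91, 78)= 546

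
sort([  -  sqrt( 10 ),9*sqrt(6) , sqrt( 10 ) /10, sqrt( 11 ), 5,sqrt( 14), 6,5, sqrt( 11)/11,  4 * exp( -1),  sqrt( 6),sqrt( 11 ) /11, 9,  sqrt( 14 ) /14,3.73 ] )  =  [-sqrt( 10),sqrt (14)/14,sqrt(11 ) /11, sqrt( 11)/11, sqrt( 10 ) /10, 4*exp( - 1),sqrt(6 ), sqrt( 11),3.73,sqrt( 14), 5,5,6,9,9*sqrt(6) ]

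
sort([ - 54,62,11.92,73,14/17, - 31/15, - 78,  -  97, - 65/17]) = [ - 97, - 78, - 54,-65/17 , - 31/15, 14/17  ,  11.92,62,73]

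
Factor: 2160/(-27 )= -2^4*5^1 = - 80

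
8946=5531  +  3415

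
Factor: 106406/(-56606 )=- 11^( - 1 )*31^(-1 )*641^1 = -641/341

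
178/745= 178/745 = 0.24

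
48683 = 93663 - 44980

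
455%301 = 154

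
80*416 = 33280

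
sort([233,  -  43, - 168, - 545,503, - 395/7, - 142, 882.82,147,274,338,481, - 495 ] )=[-545,-495, - 168,  -  142,-395/7, - 43,147,233, 274,338,  481,503, 882.82]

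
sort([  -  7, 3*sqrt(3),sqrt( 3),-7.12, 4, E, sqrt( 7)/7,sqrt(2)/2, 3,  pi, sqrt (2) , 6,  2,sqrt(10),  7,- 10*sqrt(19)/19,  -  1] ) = [  -  7.12, - 7 , - 10*sqrt(  19)/19, - 1, sqrt(7) /7, sqrt( 2 ) /2,sqrt(2),sqrt (3), 2, E, 3, pi,sqrt(10), 4, 3*sqrt( 3 ), 6,7 ]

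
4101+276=4377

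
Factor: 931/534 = 2^( - 1)*3^( - 1 )*7^2*19^1*89^(-1 )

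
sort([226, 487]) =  [226 , 487]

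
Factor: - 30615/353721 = -65/751 = -5^1*13^1*751^ (-1 )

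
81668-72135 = 9533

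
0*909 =0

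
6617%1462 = 769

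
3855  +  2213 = 6068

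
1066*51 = 54366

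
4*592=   2368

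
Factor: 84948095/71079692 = 2^( - 2 )*5^1*311^1*54629^1 *17769923^( -1 )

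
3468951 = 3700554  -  231603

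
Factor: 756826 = 2^1*7^1 * 54059^1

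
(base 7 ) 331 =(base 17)9G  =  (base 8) 251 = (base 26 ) 6D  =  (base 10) 169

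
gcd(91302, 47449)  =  1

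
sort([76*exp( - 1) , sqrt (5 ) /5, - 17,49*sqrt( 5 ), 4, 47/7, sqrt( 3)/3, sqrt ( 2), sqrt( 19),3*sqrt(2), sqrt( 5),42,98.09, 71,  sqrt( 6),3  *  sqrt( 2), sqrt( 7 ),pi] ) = [ - 17 , sqrt(5) /5,sqrt ( 3)/3,  sqrt(2 ), sqrt (5), sqrt( 6 ) , sqrt( 7 ), pi, 4, 3*sqrt( 2), 3 *sqrt( 2 ), sqrt(  19), 47/7 , 76*exp ( - 1),  42, 71, 98.09, 49 * sqrt( 5 ) ] 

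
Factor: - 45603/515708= -81/916= - 2^ ( - 2)*3^4*229^( - 1 )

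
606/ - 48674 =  - 1  +  24034/24337= -0.01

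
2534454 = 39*64986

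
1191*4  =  4764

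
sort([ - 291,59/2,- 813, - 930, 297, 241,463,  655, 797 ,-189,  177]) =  [ - 930, - 813, - 291,  -  189,59/2 , 177,241,297, 463,  655, 797]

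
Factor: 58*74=2^2*29^1*37^1=4292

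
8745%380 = 5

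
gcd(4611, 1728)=3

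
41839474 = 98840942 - 57001468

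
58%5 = 3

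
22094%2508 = 2030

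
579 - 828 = -249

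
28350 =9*3150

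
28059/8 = 28059/8 = 3507.38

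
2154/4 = 538 + 1/2 = 538.50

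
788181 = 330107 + 458074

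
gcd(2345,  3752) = 469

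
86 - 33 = 53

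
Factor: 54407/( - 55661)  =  -41^1*1327^1 *55661^ ( - 1) 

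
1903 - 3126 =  - 1223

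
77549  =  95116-17567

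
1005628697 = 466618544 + 539010153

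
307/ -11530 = -307/11530 = - 0.03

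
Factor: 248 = 2^3 * 31^1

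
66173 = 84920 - 18747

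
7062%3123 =816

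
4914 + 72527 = 77441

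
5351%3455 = 1896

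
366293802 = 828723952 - 462430150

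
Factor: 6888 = 2^3*3^1 * 7^1*41^1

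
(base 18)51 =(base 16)5B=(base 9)111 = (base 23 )3M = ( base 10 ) 91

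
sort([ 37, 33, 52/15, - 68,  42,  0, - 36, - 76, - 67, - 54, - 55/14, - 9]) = [ - 76, - 68, - 67, - 54,-36, - 9 , - 55/14,0,52/15, 33,37,42]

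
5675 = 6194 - 519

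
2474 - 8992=- 6518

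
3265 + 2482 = 5747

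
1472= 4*368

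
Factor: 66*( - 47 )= - 3102= - 2^1*3^1*11^1*47^1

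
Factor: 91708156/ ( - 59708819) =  - 2^2*313^( - 1 )*541^1 * 42379^1*190763^( -1 )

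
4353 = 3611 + 742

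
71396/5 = 14279 + 1/5=14279.20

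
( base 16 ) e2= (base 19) BH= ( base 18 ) ca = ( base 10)226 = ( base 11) 196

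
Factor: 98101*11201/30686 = 1098829301/30686=2^( - 1)*23^1*67^( - 1)*229^(-1)*487^1*98101^1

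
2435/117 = 2435/117 = 20.81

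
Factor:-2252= - 2^2 *563^1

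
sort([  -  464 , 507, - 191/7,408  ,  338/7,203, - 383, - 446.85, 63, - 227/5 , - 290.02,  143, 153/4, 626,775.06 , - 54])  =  [ - 464, - 446.85, - 383, - 290.02, - 54, - 227/5, - 191/7, 153/4, 338/7, 63,143,203,408, 507, 626,775.06]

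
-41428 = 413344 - 454772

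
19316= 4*4829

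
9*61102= 549918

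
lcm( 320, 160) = 320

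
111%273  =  111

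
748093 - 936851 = - 188758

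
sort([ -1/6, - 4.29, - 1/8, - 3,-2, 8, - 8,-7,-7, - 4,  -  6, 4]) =[ - 8,-7, - 7,-6,  -  4.29, - 4,  -  3,-2,  -  1/6,-1/8,4, 8]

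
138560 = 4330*32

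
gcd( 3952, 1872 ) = 208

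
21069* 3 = 63207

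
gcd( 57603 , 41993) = 7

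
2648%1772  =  876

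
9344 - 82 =9262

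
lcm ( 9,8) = 72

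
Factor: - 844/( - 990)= 422/495 = 2^1*3^(-2)*5^( -1)*11^( - 1)* 211^1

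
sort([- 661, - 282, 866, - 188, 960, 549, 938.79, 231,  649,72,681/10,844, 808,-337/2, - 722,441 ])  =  [-722, - 661, - 282,-188, - 337/2, 681/10, 72,231, 441, 549,  649, 808,844, 866 , 938.79, 960 ]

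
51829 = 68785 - 16956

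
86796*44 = 3819024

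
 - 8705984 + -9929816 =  - 18635800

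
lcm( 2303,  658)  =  4606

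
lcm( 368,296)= 13616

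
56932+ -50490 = 6442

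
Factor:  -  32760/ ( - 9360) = 7/2 = 2^( - 1)*7^1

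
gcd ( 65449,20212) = 1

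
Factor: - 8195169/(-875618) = 2^( - 1)*3^1*941^1*2903^1 * 437809^( - 1 )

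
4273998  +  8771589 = 13045587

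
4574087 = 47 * 97321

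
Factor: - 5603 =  - 13^1*431^1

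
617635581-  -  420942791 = 1038578372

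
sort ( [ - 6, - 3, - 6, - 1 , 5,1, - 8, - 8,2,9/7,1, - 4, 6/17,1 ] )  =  [-8, - 8, - 6,-6, - 4,-3,-1 , 6/17, 1,1,1,9/7, 2,5]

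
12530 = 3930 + 8600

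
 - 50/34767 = -1 + 34717/34767 = -0.00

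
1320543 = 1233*1071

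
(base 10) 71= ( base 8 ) 107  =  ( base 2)1000111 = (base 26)2j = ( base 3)2122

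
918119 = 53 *17323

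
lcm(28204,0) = 0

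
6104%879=830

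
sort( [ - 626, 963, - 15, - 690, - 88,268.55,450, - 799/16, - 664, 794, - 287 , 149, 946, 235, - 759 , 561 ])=[-759,-690, - 664,  -  626,-287 , - 88, - 799/16,-15, 149,  235 , 268.55, 450, 561 , 794,946, 963]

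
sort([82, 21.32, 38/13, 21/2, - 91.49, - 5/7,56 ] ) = [ - 91.49, - 5/7,38/13 , 21/2, 21.32,  56,82] 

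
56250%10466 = 3920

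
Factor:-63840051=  - 3^2* 11^1  *727^1 *887^1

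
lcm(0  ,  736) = 0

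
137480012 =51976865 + 85503147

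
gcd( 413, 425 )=1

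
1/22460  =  1/22460 = 0.00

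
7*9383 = 65681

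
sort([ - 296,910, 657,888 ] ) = [ - 296, 657, 888,  910] 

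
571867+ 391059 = 962926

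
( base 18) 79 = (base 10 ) 135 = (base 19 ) 72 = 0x87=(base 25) 5a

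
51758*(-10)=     -  517580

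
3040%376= 32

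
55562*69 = 3833778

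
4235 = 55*77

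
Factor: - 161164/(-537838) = 86/287 = 2^1*7^( - 1) * 41^ (-1 )*43^1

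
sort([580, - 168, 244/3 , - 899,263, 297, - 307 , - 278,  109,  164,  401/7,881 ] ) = [ - 899,  -  307, - 278, - 168,  401/7, 244/3, 109, 164,263, 297,580, 881 ]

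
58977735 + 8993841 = 67971576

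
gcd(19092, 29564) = 4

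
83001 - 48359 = 34642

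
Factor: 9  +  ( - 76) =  - 67 =- 67^1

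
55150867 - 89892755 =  - 34741888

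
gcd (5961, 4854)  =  3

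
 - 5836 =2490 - 8326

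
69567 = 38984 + 30583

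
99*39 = 3861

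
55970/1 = 55970=55970.00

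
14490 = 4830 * 3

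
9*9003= 81027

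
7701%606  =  429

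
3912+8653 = 12565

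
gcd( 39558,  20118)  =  6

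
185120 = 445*416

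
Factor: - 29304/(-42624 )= 11/16=2^( - 4 )*11^1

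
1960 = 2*980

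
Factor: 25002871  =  127^1*196873^1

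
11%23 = 11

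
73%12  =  1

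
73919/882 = 83 + 713/882 = 83.81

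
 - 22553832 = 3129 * (-7208)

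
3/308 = 3/308 = 0.01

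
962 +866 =1828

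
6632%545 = 92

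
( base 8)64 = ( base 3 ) 1221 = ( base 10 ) 52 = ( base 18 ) 2G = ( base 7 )103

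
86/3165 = 86/3165 =0.03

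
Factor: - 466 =-2^1*233^1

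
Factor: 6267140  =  2^2*5^1*11^1 * 61^1*467^1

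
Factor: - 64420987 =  - 241^1*267307^1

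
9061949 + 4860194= 13922143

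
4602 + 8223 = 12825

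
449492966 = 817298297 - 367805331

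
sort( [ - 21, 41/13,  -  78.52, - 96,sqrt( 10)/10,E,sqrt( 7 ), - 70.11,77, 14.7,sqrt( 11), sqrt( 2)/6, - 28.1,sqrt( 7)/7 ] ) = [ - 96, - 78.52,  -  70.11 , - 28.1, - 21,sqrt(2)/6, sqrt( 10 ) /10, sqrt(7 ) /7, sqrt (7),E,41/13, sqrt( 11),14.7,77] 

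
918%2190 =918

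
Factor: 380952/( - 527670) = -2^2*5^( - 1 )*37^1*41^(- 1) = - 148/205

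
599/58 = 599/58 = 10.33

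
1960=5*392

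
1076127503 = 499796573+576330930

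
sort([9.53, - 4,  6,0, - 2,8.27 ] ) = [-4, - 2, 0, 6,8.27 , 9.53]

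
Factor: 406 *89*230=2^2*5^1*7^1  *23^1 * 29^1*89^1 = 8310820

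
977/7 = 139 + 4/7 = 139.57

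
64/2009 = 64/2009=   0.03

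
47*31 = 1457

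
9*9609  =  86481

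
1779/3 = 593 = 593.00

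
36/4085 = 36/4085 = 0.01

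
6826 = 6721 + 105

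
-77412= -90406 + 12994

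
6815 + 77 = 6892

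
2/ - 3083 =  - 1 + 3081/3083 = - 0.00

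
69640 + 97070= 166710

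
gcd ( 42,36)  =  6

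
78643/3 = 26214 + 1/3  =  26214.33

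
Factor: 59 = 59^1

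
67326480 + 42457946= 109784426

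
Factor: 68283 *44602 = 3045558366= 2^1 * 3^5*29^1*281^1*769^1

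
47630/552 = 86 + 79/276 = 86.29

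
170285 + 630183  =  800468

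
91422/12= 7618+ 1/2=   7618.50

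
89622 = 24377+65245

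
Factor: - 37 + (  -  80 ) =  - 3^2* 13^1 = - 117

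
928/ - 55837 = -928/55837= - 0.02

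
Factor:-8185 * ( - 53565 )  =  3^1  *5^2*1637^1*3571^1 = 438429525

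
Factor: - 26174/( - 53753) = 2^1*7^(-2) * 23^1 *569^1 * 1097^(-1)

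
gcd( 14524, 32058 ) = 2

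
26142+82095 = 108237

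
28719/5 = 5743+4/5  =  5743.80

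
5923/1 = 5923= 5923.00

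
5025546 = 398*12627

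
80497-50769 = 29728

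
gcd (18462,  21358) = 362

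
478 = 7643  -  7165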